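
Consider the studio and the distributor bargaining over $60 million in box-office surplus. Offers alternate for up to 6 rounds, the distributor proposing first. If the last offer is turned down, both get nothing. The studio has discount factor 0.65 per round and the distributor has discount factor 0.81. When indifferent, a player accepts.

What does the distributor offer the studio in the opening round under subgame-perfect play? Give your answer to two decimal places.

Work backward from the last round.
Round 6 (the studio proposes): rejection yields 0 for the distributor; the studio offers 0 and keeps 60.
Round 5 (the distributor proposes): the studio can get 60 next round, worth 0.65 × 60 = 39 now. The distributor offers 39 and keeps 60 − 39 = 21.
Round 4 (the studio proposes): the distributor can get 21 next round, worth 0.81 × 21 = 17.01 now; the studio offers that and keeps 42.99.
Round 3 (the distributor proposes): the studio can get 42.99 next round, worth 0.65 × 42.99 = 27.9435 now. The distributor offers 27.9435 and keeps 60 − 27.9435 = 32.0565.
Round 2 (the studio proposes): the distributor can get 32.0565 next round, worth 0.81 × 32.0565 = 25.965765 now; the studio offers that and keeps 34.034235.
Round 1 (the distributor proposes): the studio can get 34.034235 next round, worth 0.65 × 34.034235 = 22.12225275 now, so the distributor offers 22.12225275, keeping 37.87774725.

22.12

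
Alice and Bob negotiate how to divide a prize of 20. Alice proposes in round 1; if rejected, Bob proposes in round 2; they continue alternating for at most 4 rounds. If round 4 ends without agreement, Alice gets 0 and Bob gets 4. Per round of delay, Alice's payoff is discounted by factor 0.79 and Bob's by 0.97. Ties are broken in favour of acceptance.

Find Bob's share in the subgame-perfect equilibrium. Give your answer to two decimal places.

18.94

Solve by backward induction from round 4.
Round 4 (Bob proposes): Alice will accept anything ≥ 0, so Bob offers 0 and keeps 20.
Round 3 (Alice proposes): Bob can get 20 next round, worth 0.97 × 20 = 19.4 now. Alice offers 19.4 and keeps 20 − 19.4 = 0.6.
Round 2 (Bob proposes): Alice can get 0.6 next round, worth 0.79 × 0.6 = 0.474 now, so Bob offers 0.474, keeping 19.526.
Round 1 (Alice proposes): Bob can get 19.526 next round, worth 0.97 × 19.526 = 18.94022 now. Alice offers 18.94022 and keeps 20 − 18.94022 = 1.05978.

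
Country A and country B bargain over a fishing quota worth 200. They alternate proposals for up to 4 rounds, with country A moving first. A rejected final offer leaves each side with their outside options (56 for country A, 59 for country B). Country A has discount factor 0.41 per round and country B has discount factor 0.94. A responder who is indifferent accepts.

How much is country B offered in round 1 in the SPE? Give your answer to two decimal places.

163.09

Round 4 (country B proposes): country A gets 56 if talks fail, so country B offers 56 and keeps 144.
Round 3 (country A proposes): country B can get 144 next round, worth 0.94 × 144 = 135.36 now; country A offers that and keeps 64.64.
Round 2 (country B proposes): country A can get 64.64 next round, worth 0.41 × 64.64 = 26.5024 now, so country B offers 26.5024, keeping 173.4976.
Round 1 (country A proposes): country B can get 173.4976 next round, worth 0.94 × 173.4976 = 163.087744 now, so country A offers 163.087744, keeping 36.912256.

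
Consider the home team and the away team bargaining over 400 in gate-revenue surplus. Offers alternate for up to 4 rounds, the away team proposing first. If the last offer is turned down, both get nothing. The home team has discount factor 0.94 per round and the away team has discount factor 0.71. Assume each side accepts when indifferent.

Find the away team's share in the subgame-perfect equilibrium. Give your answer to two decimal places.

40.02

Round 4 (the home team proposes): the away team will accept anything ≥ 0, so the home team offers 0 and keeps 400.
Round 3 (the away team proposes): the home team can get 400 next round, worth 0.94 × 400 = 376 now. The away team offers 376 and keeps 400 − 376 = 24.
Round 2 (the home team proposes): the away team can get 24 next round, worth 0.71 × 24 = 17.04 now; the home team offers that and keeps 382.96.
Round 1 (the away team proposes): the home team can get 382.96 next round, worth 0.94 × 382.96 = 359.9824 now, so the away team offers 359.9824, keeping 40.0176.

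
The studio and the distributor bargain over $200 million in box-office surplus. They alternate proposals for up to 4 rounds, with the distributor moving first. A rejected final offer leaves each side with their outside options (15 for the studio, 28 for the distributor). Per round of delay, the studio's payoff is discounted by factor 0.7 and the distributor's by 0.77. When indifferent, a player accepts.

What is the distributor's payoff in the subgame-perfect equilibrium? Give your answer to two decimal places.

Round 4 (the studio proposes): the distributor gets 28 if talks fail, so the studio offers 28 and keeps 172.
Round 3 (the distributor proposes): the studio can get 172 next round, worth 0.7 × 172 = 120.4 now; the distributor offers that and keeps 79.6.
Round 2 (the studio proposes): the distributor can get 79.6 next round, worth 0.77 × 79.6 = 61.292 now. The studio offers 61.292 and keeps 200 − 61.292 = 138.708.
Round 1 (the distributor proposes): the studio can get 138.708 next round, worth 0.7 × 138.708 = 97.0956 now; the distributor offers that and keeps 102.9044.

102.90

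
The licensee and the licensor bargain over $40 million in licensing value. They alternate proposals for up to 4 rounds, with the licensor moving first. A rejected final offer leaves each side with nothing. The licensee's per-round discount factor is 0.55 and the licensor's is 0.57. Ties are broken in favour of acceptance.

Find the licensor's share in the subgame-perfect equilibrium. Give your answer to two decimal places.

23.64

Round 4 (the licensee proposes): the licensor will accept anything ≥ 0, so the licensee offers 0 and keeps 40.
Round 3 (the licensor proposes): the licensee can get 40 next round, worth 0.55 × 40 = 22 now; the licensor offers that and keeps 18.
Round 2 (the licensee proposes): the licensor can get 18 next round, worth 0.57 × 18 = 10.26 now, so the licensee offers 10.26, keeping 29.74.
Round 1 (the licensor proposes): the licensee can get 29.74 next round, worth 0.55 × 29.74 = 16.357 now; the licensor offers that and keeps 23.643.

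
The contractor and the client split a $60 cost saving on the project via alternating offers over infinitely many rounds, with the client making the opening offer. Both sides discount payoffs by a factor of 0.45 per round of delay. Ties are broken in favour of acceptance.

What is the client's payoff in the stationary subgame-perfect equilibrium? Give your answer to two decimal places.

41.38

When the client proposes, the contractor accepts any offer worth at least 0.45 times what the contractor would get by proposing next round; and vice versa.
This gives x = 60 − 0.45y and y = 60 − 0.45x, where x and y are each side's share when it proposes.
Hence (1 − 0.45·0.45)x = 60(1 − 0.45), i.e. 0.7975·x = 33.
x ≈ 41.3793; the contractor's share is 60 − x ≈ 18.6207.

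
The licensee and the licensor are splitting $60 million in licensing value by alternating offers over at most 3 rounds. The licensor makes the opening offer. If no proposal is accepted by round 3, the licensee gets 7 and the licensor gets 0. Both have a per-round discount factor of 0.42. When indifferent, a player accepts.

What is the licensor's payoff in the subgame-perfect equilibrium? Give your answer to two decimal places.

Round 3 (the licensor proposes): the licensee gets 7 if talks fail, so the licensor offers 7 and keeps 53.
Round 2 (the licensee proposes): the licensor can get 53 next round, worth 0.42 × 53 = 22.26 now; the licensee offers that and keeps 37.74.
Round 1 (the licensor proposes): the licensee can get 37.74 next round, worth 0.42 × 37.74 = 15.8508 now. The licensor offers 15.8508 and keeps 60 − 15.8508 = 44.1492.

44.15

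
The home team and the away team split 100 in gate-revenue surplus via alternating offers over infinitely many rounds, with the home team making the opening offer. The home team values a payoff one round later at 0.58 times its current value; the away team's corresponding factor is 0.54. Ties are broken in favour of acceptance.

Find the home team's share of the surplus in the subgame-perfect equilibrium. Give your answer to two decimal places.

66.98

In a stationary SPE each proposer offers the other exactly their discounted continuation value.
If the home team keeps x when proposing and the away team keeps y when proposing, then x = 100 − 0.54y and y = 100 − 0.58x.
Solving: x = 100(1 − 0.54) / (1 − 0.58·0.54) = 46 / 0.6868 ≈ 66.9773.
The away team gets 100 − 66.9773 ≈ 33.0227.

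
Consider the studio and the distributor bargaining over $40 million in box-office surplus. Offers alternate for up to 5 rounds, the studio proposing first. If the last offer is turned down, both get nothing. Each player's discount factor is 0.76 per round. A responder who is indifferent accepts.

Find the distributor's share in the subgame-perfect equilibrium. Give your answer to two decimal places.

Round 5 (the studio proposes): the distributor will accept anything ≥ 0, so the studio offers 0 and keeps 40.
Round 4 (the distributor proposes): the studio can get 40 next round, worth 0.76 × 40 = 30.4 now, so the distributor offers 30.4, keeping 9.6.
Round 3 (the studio proposes): the distributor can get 9.6 next round, worth 0.76 × 9.6 = 7.296 now, so the studio offers 7.296, keeping 32.704.
Round 2 (the distributor proposes): the studio can get 32.704 next round, worth 0.76 × 32.704 = 24.85504 now. The distributor offers 24.85504 and keeps 40 − 24.85504 = 15.14496.
Round 1 (the studio proposes): the distributor can get 15.14496 next round, worth 0.76 × 15.14496 = 11.5101696 now; the studio offers that and keeps 28.4898304.

11.51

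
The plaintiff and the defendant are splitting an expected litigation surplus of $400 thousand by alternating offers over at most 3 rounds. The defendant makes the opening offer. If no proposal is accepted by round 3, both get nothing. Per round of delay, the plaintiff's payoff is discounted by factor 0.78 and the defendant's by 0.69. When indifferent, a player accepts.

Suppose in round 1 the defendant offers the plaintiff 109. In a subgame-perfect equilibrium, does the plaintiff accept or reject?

Accept

Round 3 (the defendant proposes): rejection yields 0 for the plaintiff; the defendant offers 0 and keeps 400.
Round 2 (the plaintiff proposes): the defendant can get 400 next round, worth 0.69 × 400 = 276 now. The plaintiff offers 276 and keeps 400 − 276 = 124.
So by rejecting in round 1, the plaintiff gets 124 next round, worth 0.78 × 124 = 96.72 now.
Offer 109 ≥ 96.72, so the plaintiff accepts.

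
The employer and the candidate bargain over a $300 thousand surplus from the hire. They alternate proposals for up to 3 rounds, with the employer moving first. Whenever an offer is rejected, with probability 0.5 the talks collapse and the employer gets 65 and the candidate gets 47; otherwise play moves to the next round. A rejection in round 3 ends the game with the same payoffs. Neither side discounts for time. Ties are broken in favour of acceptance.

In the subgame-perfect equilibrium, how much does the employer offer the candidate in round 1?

Round 3 (the employer proposes): the candidate gets 47 if talks fail, so the employer offers 47 and keeps 253.
Round 2 (the candidate proposes): rejecting gives the employer an expected 0.5 × 253 + 0.5 × 65 = 159, so the candidate offers 159, keeping 141.
Round 1 (the employer proposes): rejecting gives the candidate an expected 0.5 × 141 + 0.5 × 47 = 94. The employer offers 94 and keeps 300 − 94 = 206.

94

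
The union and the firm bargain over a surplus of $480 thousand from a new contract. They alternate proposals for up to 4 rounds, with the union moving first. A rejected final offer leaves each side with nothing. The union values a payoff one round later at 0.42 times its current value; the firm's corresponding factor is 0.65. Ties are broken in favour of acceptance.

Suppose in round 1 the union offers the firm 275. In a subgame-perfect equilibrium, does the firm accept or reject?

Accept

Work out the firm's continuation value if the offer is rejected.
Round 4 (the firm proposes): the union will accept anything ≥ 0, so the firm offers 0 and keeps 480.
Round 3 (the union proposes): the firm can get 480 next round, worth 0.65 × 480 = 312 now. The union offers 312 and keeps 480 − 312 = 168.
Round 2 (the firm proposes): the union can get 168 next round, worth 0.42 × 168 = 70.56 now; the firm offers that and keeps 409.44.
So by rejecting in round 1, the firm gets 409.44 next round, worth 0.65 × 409.44 = 266.136 now.
Offer 275 ≥ 266.136, so the firm accepts.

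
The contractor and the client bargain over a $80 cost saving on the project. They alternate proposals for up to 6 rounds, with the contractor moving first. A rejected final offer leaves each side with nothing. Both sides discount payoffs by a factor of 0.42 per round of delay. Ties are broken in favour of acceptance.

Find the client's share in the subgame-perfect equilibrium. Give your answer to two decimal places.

23.97

Round 6 (the client proposes): rejection yields 0 for the contractor; the client offers 0 and keeps 80.
Round 5 (the contractor proposes): the client can get 80 next round, worth 0.42 × 80 = 33.6 now. The contractor offers 33.6 and keeps 80 − 33.6 = 46.4.
Round 4 (the client proposes): the contractor can get 46.4 next round, worth 0.42 × 46.4 = 19.488 now, so the client offers 19.488, keeping 60.512.
Round 3 (the contractor proposes): the client can get 60.512 next round, worth 0.42 × 60.512 = 25.41504 now, so the contractor offers 25.41504, keeping 54.58496.
Round 2 (the client proposes): the contractor can get 54.58496 next round, worth 0.42 × 54.58496 = 22.9256832 now, so the client offers 22.9256832, keeping 57.0743168.
Round 1 (the contractor proposes): the client can get 57.0743168 next round, worth 0.42 × 57.0743168 = 23.971213056 now; the contractor offers that and keeps 56.028786944.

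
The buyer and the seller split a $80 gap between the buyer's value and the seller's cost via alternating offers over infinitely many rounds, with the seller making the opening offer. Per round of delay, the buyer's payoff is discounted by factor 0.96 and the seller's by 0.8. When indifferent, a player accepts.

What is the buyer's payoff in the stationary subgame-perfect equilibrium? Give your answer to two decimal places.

In a stationary SPE each proposer offers the other exactly their discounted continuation value.
If the seller keeps x when proposing and the buyer keeps y when proposing, then x = 80 − 0.96y and y = 80 − 0.8x.
Solving: x = 80(1 − 0.96) / (1 − 0.8·0.96) = 3.2 / 0.232 ≈ 13.7931.
The buyer gets 80 − 13.7931 ≈ 66.2069.

66.21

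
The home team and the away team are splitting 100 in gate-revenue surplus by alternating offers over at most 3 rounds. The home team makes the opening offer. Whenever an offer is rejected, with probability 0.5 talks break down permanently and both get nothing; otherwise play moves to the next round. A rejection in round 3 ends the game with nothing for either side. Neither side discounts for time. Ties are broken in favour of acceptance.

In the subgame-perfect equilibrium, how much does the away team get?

Round 3 (the home team proposes): the away team will accept anything ≥ 0, so the home team offers 0 and keeps 100.
Round 2 (the away team proposes): rejecting gives the home team an expected 0.5 × 100 = 50; the away team offers that and keeps 50.
Round 1 (the home team proposes): rejecting gives the away team an expected 0.5 × 50 = 25, so the home team offers 25, keeping 75.

25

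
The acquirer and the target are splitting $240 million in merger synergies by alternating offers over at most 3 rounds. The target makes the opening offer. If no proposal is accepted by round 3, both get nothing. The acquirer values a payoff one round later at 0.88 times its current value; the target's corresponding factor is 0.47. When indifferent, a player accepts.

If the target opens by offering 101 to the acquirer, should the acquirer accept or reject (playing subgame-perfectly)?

Work out the acquirer's continuation value if the offer is rejected.
Round 3 (the target proposes): the acquirer will accept anything ≥ 0, so the target offers 0 and keeps 240.
Round 2 (the acquirer proposes): the target can get 240 next round, worth 0.47 × 240 = 112.8 now, so the acquirer offers 112.8, keeping 127.2.
So by rejecting in round 1, the acquirer gets 127.2 next round, worth 0.88 × 127.2 = 111.936 now.
Offer 101 < 111.936, so the acquirer rejects.

Reject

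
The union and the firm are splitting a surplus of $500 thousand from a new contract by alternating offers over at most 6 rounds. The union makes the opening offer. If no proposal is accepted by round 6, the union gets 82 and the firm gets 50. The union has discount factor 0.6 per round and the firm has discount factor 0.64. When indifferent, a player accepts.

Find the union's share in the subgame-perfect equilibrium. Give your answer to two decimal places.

Solve by backward induction from round 6.
Round 6 (the firm proposes): the union gets 82 if talks fail, so the firm offers 82 and keeps 418.
Round 5 (the union proposes): the firm can get 418 next round, worth 0.64 × 418 = 267.52 now, so the union offers 267.52, keeping 232.48.
Round 4 (the firm proposes): the union can get 232.48 next round, worth 0.6 × 232.48 = 139.488 now; the firm offers that and keeps 360.512.
Round 3 (the union proposes): the firm can get 360.512 next round, worth 0.64 × 360.512 = 230.72768 now. The union offers 230.72768 and keeps 500 − 230.72768 = 269.27232.
Round 2 (the firm proposes): the union can get 269.27232 next round, worth 0.6 × 269.27232 = 161.563392 now; the firm offers that and keeps 338.436608.
Round 1 (the union proposes): the firm can get 338.436608 next round, worth 0.64 × 338.436608 = 216.59942912 now; the union offers that and keeps 283.40057088.

283.40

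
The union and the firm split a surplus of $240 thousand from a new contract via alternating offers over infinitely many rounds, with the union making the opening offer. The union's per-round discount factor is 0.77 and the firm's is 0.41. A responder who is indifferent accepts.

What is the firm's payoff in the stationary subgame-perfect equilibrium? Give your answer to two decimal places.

In a stationary SPE each proposer offers the other exactly their discounted continuation value.
If the union keeps x when proposing and the firm keeps y when proposing, then x = 240 − 0.41y and y = 240 − 0.77x.
Solving: x = 240(1 − 0.41) / (1 − 0.77·0.41) = 141.6 / 0.6843 ≈ 206.9268.
The firm gets 240 − 206.9268 ≈ 33.0732.

33.07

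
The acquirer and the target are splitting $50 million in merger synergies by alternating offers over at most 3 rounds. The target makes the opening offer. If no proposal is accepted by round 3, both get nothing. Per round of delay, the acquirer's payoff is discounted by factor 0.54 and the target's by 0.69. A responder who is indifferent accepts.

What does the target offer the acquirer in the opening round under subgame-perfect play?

By backward induction:
Round 3 (the target proposes): the acquirer will accept anything ≥ 0, so the target offers 0 and keeps 50.
Round 2 (the acquirer proposes): the target can get 50 next round, worth 0.69 × 50 = 34.5 now; the acquirer offers that and keeps 15.5.
Round 1 (the target proposes): the acquirer can get 15.5 next round, worth 0.54 × 15.5 = 8.37 now, so the target offers 8.37, keeping 41.63.

8.37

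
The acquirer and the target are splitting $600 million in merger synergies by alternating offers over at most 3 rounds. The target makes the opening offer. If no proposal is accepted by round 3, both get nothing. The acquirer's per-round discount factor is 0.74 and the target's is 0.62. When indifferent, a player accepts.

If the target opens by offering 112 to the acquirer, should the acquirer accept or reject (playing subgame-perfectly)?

Reject

Work out the acquirer's continuation value if the offer is rejected.
Round 3 (the target proposes): the acquirer will accept anything ≥ 0, so the target offers 0 and keeps 600.
Round 2 (the acquirer proposes): the target can get 600 next round, worth 0.62 × 600 = 372 now; the acquirer offers that and keeps 228.
So by rejecting in round 1, the acquirer gets 228 next round, worth 0.74 × 228 = 168.72 now.
Offer 112 < 168.72, so the acquirer rejects.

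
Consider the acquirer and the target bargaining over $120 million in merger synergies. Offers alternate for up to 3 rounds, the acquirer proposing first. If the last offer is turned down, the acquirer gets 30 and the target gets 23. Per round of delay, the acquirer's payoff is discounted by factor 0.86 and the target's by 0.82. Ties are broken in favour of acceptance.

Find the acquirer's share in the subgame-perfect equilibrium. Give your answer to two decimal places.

Round 3 (the acquirer proposes): the target gets 23 if talks fail, so the acquirer offers 23 and keeps 97.
Round 2 (the target proposes): the acquirer can get 97 next round, worth 0.86 × 97 = 83.42 now; the target offers that and keeps 36.58.
Round 1 (the acquirer proposes): the target can get 36.58 next round, worth 0.82 × 36.58 = 29.9956 now; the acquirer offers that and keeps 90.0044.

90.00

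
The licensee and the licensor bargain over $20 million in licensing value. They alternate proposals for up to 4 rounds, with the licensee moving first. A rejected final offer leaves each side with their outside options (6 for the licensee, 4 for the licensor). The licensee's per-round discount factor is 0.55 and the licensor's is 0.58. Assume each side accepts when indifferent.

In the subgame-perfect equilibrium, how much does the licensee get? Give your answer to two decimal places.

Round 4 (the licensor proposes): the licensee gets 6 if talks fail, so the licensor offers 6 and keeps 14.
Round 3 (the licensee proposes): the licensor can get 14 next round, worth 0.58 × 14 = 8.12 now. The licensee offers 8.12 and keeps 20 − 8.12 = 11.88.
Round 2 (the licensor proposes): the licensee can get 11.88 next round, worth 0.55 × 11.88 = 6.534 now; the licensor offers that and keeps 13.466.
Round 1 (the licensee proposes): the licensor can get 13.466 next round, worth 0.58 × 13.466 = 7.81028 now; the licensee offers that and keeps 12.18972.

12.19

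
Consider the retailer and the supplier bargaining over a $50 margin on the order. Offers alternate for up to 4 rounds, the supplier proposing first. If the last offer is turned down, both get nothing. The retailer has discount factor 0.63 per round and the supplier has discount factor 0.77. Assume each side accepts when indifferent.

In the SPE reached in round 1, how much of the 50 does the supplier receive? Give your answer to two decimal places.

Round 4 (the retailer proposes): rejection yields 0 for the supplier; the retailer offers 0 and keeps 50.
Round 3 (the supplier proposes): the retailer can get 50 next round, worth 0.63 × 50 = 31.5 now; the supplier offers that and keeps 18.5.
Round 2 (the retailer proposes): the supplier can get 18.5 next round, worth 0.77 × 18.5 = 14.245 now, so the retailer offers 14.245, keeping 35.755.
Round 1 (the supplier proposes): the retailer can get 35.755 next round, worth 0.63 × 35.755 = 22.52565 now; the supplier offers that and keeps 27.47435.

27.47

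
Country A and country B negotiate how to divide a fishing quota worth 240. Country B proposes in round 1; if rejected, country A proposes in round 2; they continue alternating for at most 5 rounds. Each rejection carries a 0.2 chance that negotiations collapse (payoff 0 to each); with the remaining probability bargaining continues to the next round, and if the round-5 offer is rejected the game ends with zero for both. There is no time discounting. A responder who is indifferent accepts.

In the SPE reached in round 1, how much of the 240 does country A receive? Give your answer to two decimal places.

62.98

Round 5 (country B proposes): country A will accept anything ≥ 0, so country B offers 0 and keeps 240.
Round 4 (country A proposes): rejecting gives country B an expected 0.8 × 240 = 192, so country A offers 192, keeping 48.
Round 3 (country B proposes): rejecting gives country A an expected 0.8 × 48 = 38.4. Country B offers 38.4 and keeps 240 − 38.4 = 201.6.
Round 2 (country A proposes): rejecting gives country B an expected 0.8 × 201.6 = 161.28; country A offers that and keeps 78.72.
Round 1 (country B proposes): rejecting gives country A an expected 0.8 × 78.72 = 62.976, so country B offers 62.976, keeping 177.024.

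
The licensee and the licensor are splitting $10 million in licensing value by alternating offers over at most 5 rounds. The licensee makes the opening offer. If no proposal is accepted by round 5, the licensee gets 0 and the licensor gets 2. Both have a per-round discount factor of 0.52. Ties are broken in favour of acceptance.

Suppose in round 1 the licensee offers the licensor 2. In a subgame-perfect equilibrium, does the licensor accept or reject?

Reject

Round 5 (the licensee proposes): the licensor gets 2 if talks fail, so the licensee offers 2 and keeps 8.
Round 4 (the licensor proposes): the licensee can get 8 next round, worth 0.52 × 8 = 4.16 now. The licensor offers 4.16 and keeps 10 − 4.16 = 5.84.
Round 3 (the licensee proposes): the licensor can get 5.84 next round, worth 0.52 × 5.84 = 3.0368 now; the licensee offers that and keeps 6.9632.
Round 2 (the licensor proposes): the licensee can get 6.9632 next round, worth 0.52 × 6.9632 = 3.620864 now; the licensor offers that and keeps 6.379136.
So by rejecting in round 1, the licensor gets 6.379136 next round, worth 0.52 × 6.379136 = 3.31715072 now.
Offer 2 < 3.31715072, so the licensor rejects.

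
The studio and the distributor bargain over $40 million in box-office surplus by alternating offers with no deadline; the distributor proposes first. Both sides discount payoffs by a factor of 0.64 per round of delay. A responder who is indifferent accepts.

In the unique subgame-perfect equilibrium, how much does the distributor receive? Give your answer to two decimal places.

When the distributor proposes, the studio accepts any offer worth at least 0.64 times what the studio would get by proposing next round; and vice versa.
This gives x = 40 − 0.64y and y = 40 − 0.64x, where x and y are each side's share when it proposes.
Hence (1 − 0.64·0.64)x = 40(1 − 0.64), i.e. 0.5904·x = 14.4.
x ≈ 24.3902; the studio's share is 40 − x ≈ 15.6098.

24.39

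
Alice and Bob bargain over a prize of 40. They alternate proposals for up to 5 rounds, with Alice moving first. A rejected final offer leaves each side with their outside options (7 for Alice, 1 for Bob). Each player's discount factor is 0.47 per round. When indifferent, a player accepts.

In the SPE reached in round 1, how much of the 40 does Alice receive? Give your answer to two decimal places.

Round 5 (Alice proposes): Bob gets 1 if talks fail, so Alice offers 1 and keeps 39.
Round 4 (Bob proposes): Alice can get 39 next round, worth 0.47 × 39 = 18.33 now. Bob offers 18.33 and keeps 40 − 18.33 = 21.67.
Round 3 (Alice proposes): Bob can get 21.67 next round, worth 0.47 × 21.67 = 10.1849 now, so Alice offers 10.1849, keeping 29.8151.
Round 2 (Bob proposes): Alice can get 29.8151 next round, worth 0.47 × 29.8151 = 14.013097 now; Bob offers that and keeps 25.986903.
Round 1 (Alice proposes): Bob can get 25.986903 next round, worth 0.47 × 25.986903 = 12.21384441 now; Alice offers that and keeps 27.78615559.

27.79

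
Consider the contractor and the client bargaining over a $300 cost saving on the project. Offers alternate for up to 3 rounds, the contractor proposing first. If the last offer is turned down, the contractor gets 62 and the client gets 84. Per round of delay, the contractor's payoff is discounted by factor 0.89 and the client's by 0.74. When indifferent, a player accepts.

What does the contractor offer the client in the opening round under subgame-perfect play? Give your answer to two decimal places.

79.74

Round 3 (the contractor proposes): the client gets 84 if talks fail, so the contractor offers 84 and keeps 216.
Round 2 (the client proposes): the contractor can get 216 next round, worth 0.89 × 216 = 192.24 now. The client offers 192.24 and keeps 300 − 192.24 = 107.76.
Round 1 (the contractor proposes): the client can get 107.76 next round, worth 0.74 × 107.76 = 79.7424 now; the contractor offers that and keeps 220.2576.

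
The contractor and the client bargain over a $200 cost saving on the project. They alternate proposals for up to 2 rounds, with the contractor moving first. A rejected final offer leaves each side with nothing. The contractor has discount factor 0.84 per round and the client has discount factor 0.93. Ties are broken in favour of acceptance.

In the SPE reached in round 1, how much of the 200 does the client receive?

186

Round 2 (the client proposes): rejection yields 0 for the contractor; the client offers 0 and keeps 200.
Round 1 (the contractor proposes): the client can get 200 next round, worth 0.93 × 200 = 186 now. The contractor offers 186 and keeps 200 − 186 = 14.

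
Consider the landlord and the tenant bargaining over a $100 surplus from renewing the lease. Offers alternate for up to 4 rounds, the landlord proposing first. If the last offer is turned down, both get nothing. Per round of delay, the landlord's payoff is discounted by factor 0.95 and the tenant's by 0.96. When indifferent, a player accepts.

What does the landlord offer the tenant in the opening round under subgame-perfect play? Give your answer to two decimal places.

92.35

Round 4 (the tenant proposes): rejection yields 0 for the landlord; the tenant offers 0 and keeps 100.
Round 3 (the landlord proposes): the tenant can get 100 next round, worth 0.96 × 100 = 96 now. The landlord offers 96 and keeps 100 − 96 = 4.
Round 2 (the tenant proposes): the landlord can get 4 next round, worth 0.95 × 4 = 3.8 now; the tenant offers that and keeps 96.2.
Round 1 (the landlord proposes): the tenant can get 96.2 next round, worth 0.96 × 96.2 = 92.352 now. The landlord offers 92.352 and keeps 100 − 92.352 = 7.648.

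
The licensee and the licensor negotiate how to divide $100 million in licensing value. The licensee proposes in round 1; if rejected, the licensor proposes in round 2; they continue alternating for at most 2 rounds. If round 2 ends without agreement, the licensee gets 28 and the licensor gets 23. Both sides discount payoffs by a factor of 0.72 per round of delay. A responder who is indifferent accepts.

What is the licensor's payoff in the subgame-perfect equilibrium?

51.84

Round 2 (the licensor proposes): the licensee gets 28 if talks fail, so the licensor offers 28 and keeps 72.
Round 1 (the licensee proposes): the licensor can get 72 next round, worth 0.72 × 72 = 51.84 now, so the licensee offers 51.84, keeping 48.16.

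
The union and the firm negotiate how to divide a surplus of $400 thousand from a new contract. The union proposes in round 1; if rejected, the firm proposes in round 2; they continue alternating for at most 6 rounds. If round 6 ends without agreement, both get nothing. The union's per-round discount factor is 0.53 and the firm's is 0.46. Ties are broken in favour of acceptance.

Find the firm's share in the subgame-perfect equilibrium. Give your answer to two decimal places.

Work backward from the last round.
Round 6 (the firm proposes): the union will accept anything ≥ 0, so the firm offers 0 and keeps 400.
Round 5 (the union proposes): the firm can get 400 next round, worth 0.46 × 400 = 184 now, so the union offers 184, keeping 216.
Round 4 (the firm proposes): the union can get 216 next round, worth 0.53 × 216 = 114.48 now. The firm offers 114.48 and keeps 400 − 114.48 = 285.52.
Round 3 (the union proposes): the firm can get 285.52 next round, worth 0.46 × 285.52 = 131.3392 now, so the union offers 131.3392, keeping 268.6608.
Round 2 (the firm proposes): the union can get 268.6608 next round, worth 0.53 × 268.6608 = 142.390224 now, so the firm offers 142.390224, keeping 257.609776.
Round 1 (the union proposes): the firm can get 257.609776 next round, worth 0.46 × 257.609776 = 118.50049696 now, so the union offers 118.50049696, keeping 281.49950304.

118.50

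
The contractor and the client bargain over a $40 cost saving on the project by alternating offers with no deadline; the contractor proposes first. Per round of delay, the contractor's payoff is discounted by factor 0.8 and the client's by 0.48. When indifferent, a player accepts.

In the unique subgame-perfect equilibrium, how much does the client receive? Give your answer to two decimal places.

When the contractor proposes, the client accepts any offer worth at least 0.48 times what the client would get by proposing next round; and vice versa.
This gives x = 40 − 0.48y and y = 40 − 0.8x, where x and y are each side's share when it proposes.
Hence (1 − 0.48·0.8)x = 40(1 − 0.48), i.e. 0.616·x = 20.8.
x ≈ 33.7662; the client's share is 40 − x ≈ 6.2338.

6.23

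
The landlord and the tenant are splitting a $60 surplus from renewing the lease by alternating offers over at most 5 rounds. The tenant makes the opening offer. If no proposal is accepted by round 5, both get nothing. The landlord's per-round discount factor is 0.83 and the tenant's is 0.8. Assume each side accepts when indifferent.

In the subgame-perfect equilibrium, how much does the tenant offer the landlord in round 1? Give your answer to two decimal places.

Work backward from the last round.
Round 5 (the tenant proposes): rejection yields 0 for the landlord; the tenant offers 0 and keeps 60.
Round 4 (the landlord proposes): the tenant can get 60 next round, worth 0.8 × 60 = 48 now, so the landlord offers 48, keeping 12.
Round 3 (the tenant proposes): the landlord can get 12 next round, worth 0.83 × 12 = 9.96 now, so the tenant offers 9.96, keeping 50.04.
Round 2 (the landlord proposes): the tenant can get 50.04 next round, worth 0.8 × 50.04 = 40.032 now, so the landlord offers 40.032, keeping 19.968.
Round 1 (the tenant proposes): the landlord can get 19.968 next round, worth 0.83 × 19.968 = 16.57344 now; the tenant offers that and keeps 43.42656.

16.57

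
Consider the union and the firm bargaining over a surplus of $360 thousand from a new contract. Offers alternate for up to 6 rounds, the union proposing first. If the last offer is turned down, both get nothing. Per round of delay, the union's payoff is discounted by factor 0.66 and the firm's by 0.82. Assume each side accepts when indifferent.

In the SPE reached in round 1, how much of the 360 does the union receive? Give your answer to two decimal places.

118.85

Round 6 (the firm proposes): rejection yields 0 for the union; the firm offers 0 and keeps 360.
Round 5 (the union proposes): the firm can get 360 next round, worth 0.82 × 360 = 295.2 now. The union offers 295.2 and keeps 360 − 295.2 = 64.8.
Round 4 (the firm proposes): the union can get 64.8 next round, worth 0.66 × 64.8 = 42.768 now; the firm offers that and keeps 317.232.
Round 3 (the union proposes): the firm can get 317.232 next round, worth 0.82 × 317.232 = 260.13024 now, so the union offers 260.13024, keeping 99.86976.
Round 2 (the firm proposes): the union can get 99.86976 next round, worth 0.66 × 99.86976 = 65.9140416 now. The firm offers 65.9140416 and keeps 360 − 65.9140416 = 294.0859584.
Round 1 (the union proposes): the firm can get 294.0859584 next round, worth 0.82 × 294.0859584 = 241.150485888 now, so the union offers 241.150485888, keeping 118.849514112.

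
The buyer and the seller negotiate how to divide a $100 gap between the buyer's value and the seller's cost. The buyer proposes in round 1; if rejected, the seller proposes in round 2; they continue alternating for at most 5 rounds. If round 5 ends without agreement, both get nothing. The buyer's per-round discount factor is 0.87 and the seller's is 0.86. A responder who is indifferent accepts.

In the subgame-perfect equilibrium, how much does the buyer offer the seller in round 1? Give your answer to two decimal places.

19.54

Solve by backward induction from round 5.
Round 5 (the buyer proposes): the seller will accept anything ≥ 0, so the buyer offers 0 and keeps 100.
Round 4 (the seller proposes): the buyer can get 100 next round, worth 0.87 × 100 = 87 now; the seller offers that and keeps 13.
Round 3 (the buyer proposes): the seller can get 13 next round, worth 0.86 × 13 = 11.18 now. The buyer offers 11.18 and keeps 100 − 11.18 = 88.82.
Round 2 (the seller proposes): the buyer can get 88.82 next round, worth 0.87 × 88.82 = 77.2734 now. The seller offers 77.2734 and keeps 100 − 77.2734 = 22.7266.
Round 1 (the buyer proposes): the seller can get 22.7266 next round, worth 0.86 × 22.7266 = 19.544876 now; the buyer offers that and keeps 80.455124.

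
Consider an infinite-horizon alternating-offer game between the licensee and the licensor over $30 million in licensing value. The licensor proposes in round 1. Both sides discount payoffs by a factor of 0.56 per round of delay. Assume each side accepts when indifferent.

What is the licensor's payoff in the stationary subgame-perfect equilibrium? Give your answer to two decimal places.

19.23

In a stationary SPE each proposer offers the other exactly their discounted continuation value.
If the licensor keeps x when proposing and the licensee keeps y when proposing, then x = 30 − 0.56y and y = 30 − 0.56x.
Solving: x = 30(1 − 0.56) / (1 − 0.56·0.56) = 13.2 / 0.6864 ≈ 19.2308.
The licensee gets 30 − 19.2308 ≈ 10.7692.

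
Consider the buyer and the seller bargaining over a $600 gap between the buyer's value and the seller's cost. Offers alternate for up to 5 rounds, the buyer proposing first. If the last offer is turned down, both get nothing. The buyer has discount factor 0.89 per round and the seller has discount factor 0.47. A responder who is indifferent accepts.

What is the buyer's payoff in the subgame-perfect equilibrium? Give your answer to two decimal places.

556.00

Solve by backward induction from round 5.
Round 5 (the buyer proposes): rejection yields 0 for the seller; the buyer offers 0 and keeps 600.
Round 4 (the seller proposes): the buyer can get 600 next round, worth 0.89 × 600 = 534 now; the seller offers that and keeps 66.
Round 3 (the buyer proposes): the seller can get 66 next round, worth 0.47 × 66 = 31.02 now; the buyer offers that and keeps 568.98.
Round 2 (the seller proposes): the buyer can get 568.98 next round, worth 0.89 × 568.98 = 506.3922 now, so the seller offers 506.3922, keeping 93.6078.
Round 1 (the buyer proposes): the seller can get 93.6078 next round, worth 0.47 × 93.6078 = 43.995666 now. The buyer offers 43.995666 and keeps 600 − 43.995666 = 556.004334.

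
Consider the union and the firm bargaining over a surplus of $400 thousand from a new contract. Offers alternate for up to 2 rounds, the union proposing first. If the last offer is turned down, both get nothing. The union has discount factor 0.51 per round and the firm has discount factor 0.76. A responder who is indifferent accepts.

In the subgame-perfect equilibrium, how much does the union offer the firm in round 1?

Solve by backward induction from round 2.
Round 2 (the firm proposes): rejection yields 0 for the union; the firm offers 0 and keeps 400.
Round 1 (the union proposes): the firm can get 400 next round, worth 0.76 × 400 = 304 now; the union offers that and keeps 96.

304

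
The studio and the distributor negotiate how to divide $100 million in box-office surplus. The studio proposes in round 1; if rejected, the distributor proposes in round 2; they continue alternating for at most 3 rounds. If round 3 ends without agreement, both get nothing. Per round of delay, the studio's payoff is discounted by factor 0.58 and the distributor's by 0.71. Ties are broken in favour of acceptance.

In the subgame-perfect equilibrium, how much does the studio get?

70.18

Solve by backward induction from round 3.
Round 3 (the studio proposes): the distributor will accept anything ≥ 0, so the studio offers 0 and keeps 100.
Round 2 (the distributor proposes): the studio can get 100 next round, worth 0.58 × 100 = 58 now. The distributor offers 58 and keeps 100 − 58 = 42.
Round 1 (the studio proposes): the distributor can get 42 next round, worth 0.71 × 42 = 29.82 now, so the studio offers 29.82, keeping 70.18.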